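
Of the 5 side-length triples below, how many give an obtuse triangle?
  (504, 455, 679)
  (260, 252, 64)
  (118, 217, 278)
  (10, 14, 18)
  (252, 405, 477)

2

(504,455,679): 455²+504² = 461041 = 679² → right
(260,252,64): 64²+252² = 67600 = 260² → right
(118,217,278): 118²+217² = 61013 < 77284 = 278² → obtuse
(10,14,18): 10²+14² = 296 < 324 = 18² → obtuse
(252,405,477): 252²+405² = 227529 = 477² → right
2 of the 5 are obtuse.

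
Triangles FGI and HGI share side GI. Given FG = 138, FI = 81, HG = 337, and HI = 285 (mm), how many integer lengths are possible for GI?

From triangle FGI: 57 < GI < 219.
From triangle HGI: 52 < GI < 622.
Intersection: 57 < GI < 219, so integers 58 through 218: 161 values.

161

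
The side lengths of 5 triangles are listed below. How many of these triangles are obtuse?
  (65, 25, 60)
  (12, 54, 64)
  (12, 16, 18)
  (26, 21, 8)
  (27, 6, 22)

3

(65,25,60): 25²+60² = 4225 = 65² → right
(12,54,64): 12²+54² = 3060 < 4096 = 64² → obtuse
(12,16,18): 12²+16² = 400 > 324 = 18² → acute
(26,21,8): 8²+21² = 505 < 676 = 26² → obtuse
(27,6,22): 6²+22² = 520 < 729 = 27² → obtuse
3 of the 5 are obtuse.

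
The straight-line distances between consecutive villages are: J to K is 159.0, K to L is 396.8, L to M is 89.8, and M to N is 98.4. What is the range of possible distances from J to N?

The maximum is all hops collinear in one direction: 159.0 + 396.8 + 89.8 + 98.4 = 744.0.
The longest hop is 396.8; the others sum to 347.2. Folding the others back against it leaves at least 396.8 − 347.2 = 49.6.

49.6 ≤ JN ≤ 744.0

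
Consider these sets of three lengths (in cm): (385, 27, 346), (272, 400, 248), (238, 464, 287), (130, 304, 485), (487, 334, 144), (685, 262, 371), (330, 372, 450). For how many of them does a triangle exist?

(27,346,385): 27+346 ≤ 385 → not valid
(248,272,400): 248+272 > 400 → valid
(238,287,464): 238+287 > 464 → valid
(130,304,485): 130+304 ≤ 485 → not valid
(144,334,487): 144+334 ≤ 487 → not valid
(262,371,685): 262+371 ≤ 685 → not valid
(330,372,450): 330+372 > 450 → valid
3 of the 7 triples form a triangle.

3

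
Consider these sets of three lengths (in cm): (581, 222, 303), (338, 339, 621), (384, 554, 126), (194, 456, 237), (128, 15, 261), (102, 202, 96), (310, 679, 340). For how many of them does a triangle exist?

(222,303,581): 222+303 ≤ 581 → not valid
(338,339,621): 338+339 > 621 → valid
(126,384,554): 126+384 ≤ 554 → not valid
(194,237,456): 194+237 ≤ 456 → not valid
(15,128,261): 15+128 ≤ 261 → not valid
(96,102,202): 96+102 ≤ 202 → not valid
(310,340,679): 310+340 ≤ 679 → not valid
1 of the 7 triples forms a triangle.

1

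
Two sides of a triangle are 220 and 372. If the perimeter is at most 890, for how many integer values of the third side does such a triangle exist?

Triangle inequality: 152 < x < 592. Perimeter ≤ 890 gives x ≤ 890 − 220 − 372 = 298.
So 152 < x ≤ 298; integers 153 through 298: 146 values.

146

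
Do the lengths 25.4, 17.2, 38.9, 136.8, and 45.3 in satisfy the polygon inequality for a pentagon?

No

For a pentagon, each side must be shorter than the sum of the others.
Here the longest side is 136.8, but the remaining 4 sides sum to only 126.8.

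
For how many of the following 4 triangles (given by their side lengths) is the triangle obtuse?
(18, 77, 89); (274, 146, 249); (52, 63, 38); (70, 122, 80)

2

(18,77,89): 18²+77² = 6253 < 7921 = 89² → obtuse
(274,146,249): 146²+249² = 83317 > 75076 = 274² → acute
(52,63,38): 38²+52² = 4148 > 3969 = 63² → acute
(70,122,80): 70²+80² = 11300 < 14884 = 122² → obtuse
2 of the 4 are obtuse.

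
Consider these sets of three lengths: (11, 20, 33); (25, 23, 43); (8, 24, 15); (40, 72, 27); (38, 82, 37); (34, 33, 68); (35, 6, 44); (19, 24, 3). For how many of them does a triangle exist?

1

(11,20,33): 11+20 ≤ 33 → not valid
(23,25,43): 23+25 > 43 → valid
(8,15,24): 8+15 ≤ 24 → not valid
(27,40,72): 27+40 ≤ 72 → not valid
(37,38,82): 37+38 ≤ 82 → not valid
(33,34,68): 33+34 ≤ 68 → not valid
(6,35,44): 6+35 ≤ 44 → not valid
(3,19,24): 3+19 ≤ 24 → not valid
1 of the 8 triples forms a triangle.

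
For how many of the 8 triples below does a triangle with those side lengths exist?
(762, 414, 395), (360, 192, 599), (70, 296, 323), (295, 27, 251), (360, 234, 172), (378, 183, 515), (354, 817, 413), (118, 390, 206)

4

(395,414,762): 395+414 > 762 → valid
(192,360,599): 192+360 ≤ 599 → not valid
(70,296,323): 70+296 > 323 → valid
(27,251,295): 27+251 ≤ 295 → not valid
(172,234,360): 172+234 > 360 → valid
(183,378,515): 183+378 > 515 → valid
(354,413,817): 354+413 ≤ 817 → not valid
(118,206,390): 118+206 ≤ 390 → not valid
4 of the 8 triples form a triangle.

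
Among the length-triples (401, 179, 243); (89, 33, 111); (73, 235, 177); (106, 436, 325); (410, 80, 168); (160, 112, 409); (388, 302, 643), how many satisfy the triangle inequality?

(179,243,401): 179+243 > 401 → valid
(33,89,111): 33+89 > 111 → valid
(73,177,235): 73+177 > 235 → valid
(106,325,436): 106+325 ≤ 436 → not valid
(80,168,410): 80+168 ≤ 410 → not valid
(112,160,409): 112+160 ≤ 409 → not valid
(302,388,643): 302+388 > 643 → valid
4 of the 7 triples form a triangle.

4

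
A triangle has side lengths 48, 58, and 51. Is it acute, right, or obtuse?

acute

Compare the square of the longest side to the sum of squares of the other two: 48² + 51² = 4905 > 3364 = 58².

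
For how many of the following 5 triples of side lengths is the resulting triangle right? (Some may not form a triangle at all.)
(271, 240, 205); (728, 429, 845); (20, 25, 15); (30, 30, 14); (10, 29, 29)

(271,240,205): 205²+240² = 99625 > 73441 = 271² → acute
(728,429,845): 429²+728² = 714025 = 845² → right
(20,25,15): 15²+20² = 625 = 25² → right
(30,30,14): 14²+30² = 1096 > 900 = 30² → acute
(10,29,29): 10²+29² = 941 > 841 = 29² → acute
2 of the 5 are right.

2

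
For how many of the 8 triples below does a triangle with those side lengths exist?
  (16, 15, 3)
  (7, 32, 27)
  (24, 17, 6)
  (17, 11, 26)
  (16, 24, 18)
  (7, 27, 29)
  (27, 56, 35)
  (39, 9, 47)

7

(3,15,16): 3+15 > 16 → valid
(7,27,32): 7+27 > 32 → valid
(6,17,24): 6+17 ≤ 24 → not valid
(11,17,26): 11+17 > 26 → valid
(16,18,24): 16+18 > 24 → valid
(7,27,29): 7+27 > 29 → valid
(27,35,56): 27+35 > 56 → valid
(9,39,47): 9+39 > 47 → valid
7 of the 8 triples form a triangle.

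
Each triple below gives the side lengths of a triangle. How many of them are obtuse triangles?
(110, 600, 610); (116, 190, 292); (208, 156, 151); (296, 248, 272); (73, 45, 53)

2

(110,600,610): 110²+600² = 372100 = 610² → right
(116,190,292): 116²+190² = 49556 < 85264 = 292² → obtuse
(208,156,151): 151²+156² = 47137 > 43264 = 208² → acute
(296,248,272): 248²+272² = 135488 > 87616 = 296² → acute
(73,45,53): 45²+53² = 4834 < 5329 = 73² → obtuse
2 of the 5 are obtuse.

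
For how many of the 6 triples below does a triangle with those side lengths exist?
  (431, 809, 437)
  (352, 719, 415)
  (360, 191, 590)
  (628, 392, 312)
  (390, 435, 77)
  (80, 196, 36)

4

(431,437,809): 431+437 > 809 → valid
(352,415,719): 352+415 > 719 → valid
(191,360,590): 191+360 ≤ 590 → not valid
(312,392,628): 312+392 > 628 → valid
(77,390,435): 77+390 > 435 → valid
(36,80,196): 36+80 ≤ 196 → not valid
4 of the 6 triples form a triangle.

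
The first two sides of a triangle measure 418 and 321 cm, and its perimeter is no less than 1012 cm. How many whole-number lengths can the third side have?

466

Triangle inequality: 97 < x < 739. Perimeter ≥ 1012 gives x ≥ 1012 − 418 − 321 = 273.
So 273 ≤ x < 739; integers 273 through 738: 466 values.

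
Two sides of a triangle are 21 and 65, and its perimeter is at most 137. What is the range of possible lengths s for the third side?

Triangle inequality alone gives 44 < s < 86.
The perimeter condition gives s ≤ 137 − 21 − 65 = 51.
Intersecting the two: 44 < s ≤ 51.

44 < s ≤ 51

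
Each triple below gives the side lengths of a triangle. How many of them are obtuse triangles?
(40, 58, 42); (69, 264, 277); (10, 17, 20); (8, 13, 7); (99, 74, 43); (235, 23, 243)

5

(40,58,42): 40²+42² = 3364 = 58² → right
(69,264,277): 69²+264² = 74457 < 76729 = 277² → obtuse
(10,17,20): 10²+17² = 389 < 400 = 20² → obtuse
(8,13,7): 7²+8² = 113 < 169 = 13² → obtuse
(99,74,43): 43²+74² = 7325 < 9801 = 99² → obtuse
(235,23,243): 23²+235² = 55754 < 59049 = 243² → obtuse
5 of the 6 are obtuse.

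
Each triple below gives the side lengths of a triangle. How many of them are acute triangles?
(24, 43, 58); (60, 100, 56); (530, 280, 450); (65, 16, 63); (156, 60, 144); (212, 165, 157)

(24,43,58): 24²+43² = 2425 < 3364 = 58² → obtuse
(60,100,56): 56²+60² = 6736 < 10000 = 100² → obtuse
(530,280,450): 280²+450² = 280900 = 530² → right
(65,16,63): 16²+63² = 4225 = 65² → right
(156,60,144): 60²+144² = 24336 = 156² → right
(212,165,157): 157²+165² = 51874 > 44944 = 212² → acute
1 of the 6 is acute.

1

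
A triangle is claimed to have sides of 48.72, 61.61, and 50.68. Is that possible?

Yes

The longest side is 61.61, and the other two sum to 99.40.
Since 99.40 > 61.61, the triangle inequality holds.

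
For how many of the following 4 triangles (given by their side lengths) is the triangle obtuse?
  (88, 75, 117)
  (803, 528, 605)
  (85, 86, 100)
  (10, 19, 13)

(88,75,117): 75²+88² = 13369 < 13689 = 117² → obtuse
(803,528,605): 528²+605² = 644809 = 803² → right
(85,86,100): 85²+86² = 14621 > 10000 = 100² → acute
(10,19,13): 10²+13² = 269 < 361 = 19² → obtuse
2 of the 4 are obtuse.

2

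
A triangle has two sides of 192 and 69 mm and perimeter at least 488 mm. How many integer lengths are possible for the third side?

34

Triangle inequality: 123 < x < 261. Perimeter ≥ 488 gives x ≥ 488 − 192 − 69 = 227.
So 227 ≤ x < 261; integers 227 through 260: 34 values.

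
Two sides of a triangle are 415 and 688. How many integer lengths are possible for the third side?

The third side lies in the open interval (273, 1103).
Integers from 274 to 1102 inclusive: 1102 − 274 + 1 = 829.

829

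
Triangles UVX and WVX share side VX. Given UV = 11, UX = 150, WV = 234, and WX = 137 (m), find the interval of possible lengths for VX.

From triangle UVX: |11 − 150| < VX < 11 + 150, i.e. 139 < VX < 161.
From triangle WVX: 97 < VX < 371.
Both must hold, so VX lies in the intersection.

139 < VX < 161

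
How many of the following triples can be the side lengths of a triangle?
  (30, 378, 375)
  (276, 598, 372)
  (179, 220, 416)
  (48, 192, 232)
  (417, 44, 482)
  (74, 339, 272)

(30,375,378): 30+375 > 378 → valid
(276,372,598): 276+372 > 598 → valid
(179,220,416): 179+220 ≤ 416 → not valid
(48,192,232): 48+192 > 232 → valid
(44,417,482): 44+417 ≤ 482 → not valid
(74,272,339): 74+272 > 339 → valid
4 of the 6 triples form a triangle.

4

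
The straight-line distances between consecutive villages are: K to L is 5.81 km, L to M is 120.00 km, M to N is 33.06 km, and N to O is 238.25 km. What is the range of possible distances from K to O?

The maximum is all hops collinear in one direction: 5.81 + 120.00 + 33.06 + 238.25 = 397.12.
The longest hop is 238.25; the others sum to 158.87. Folding the others back against it leaves at least 238.25 − 158.87 = 79.38.

79.38 ≤ KO ≤ 397.12 km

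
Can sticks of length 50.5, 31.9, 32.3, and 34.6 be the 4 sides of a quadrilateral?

Yes

A quadrilateral exists iff every side is shorter than the sum of the others — equivalently, the longest side is less than the sum of the rest.
Longest side 50.5 < 98.8 (sum of the remaining 3), so yes.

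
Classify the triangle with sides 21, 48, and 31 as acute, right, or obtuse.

Compare the square of the longest side to the sum of squares of the other two: 21² + 31² = 1402 < 2304 = 48².

obtuse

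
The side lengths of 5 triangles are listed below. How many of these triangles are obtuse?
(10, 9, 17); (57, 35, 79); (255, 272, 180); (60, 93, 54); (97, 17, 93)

(10,9,17): 9²+10² = 181 < 289 = 17² → obtuse
(57,35,79): 35²+57² = 4474 < 6241 = 79² → obtuse
(255,272,180): 180²+255² = 97425 > 73984 = 272² → acute
(60,93,54): 54²+60² = 6516 < 8649 = 93² → obtuse
(97,17,93): 17²+93² = 8938 < 9409 = 97² → obtuse
4 of the 5 are obtuse.

4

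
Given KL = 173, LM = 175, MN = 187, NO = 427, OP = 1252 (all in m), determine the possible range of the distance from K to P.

The maximum is all hops collinear in one direction: 173 + 175 + 187 + 427 + 1252 = 2214.
The longest hop is 1252; the others sum to 962. Folding the others back against it leaves at least 1252 − 962 = 290.

290 ≤ KP ≤ 2214 m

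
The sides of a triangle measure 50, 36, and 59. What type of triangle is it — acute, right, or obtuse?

Compare the square of the longest side to the sum of squares of the other two: 36² + 50² = 3796 > 3481 = 59².

acute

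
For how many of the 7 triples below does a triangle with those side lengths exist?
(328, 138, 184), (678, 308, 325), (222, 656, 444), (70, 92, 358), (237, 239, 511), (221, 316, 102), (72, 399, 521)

2

(138,184,328): 138+184 ≤ 328 → not valid
(308,325,678): 308+325 ≤ 678 → not valid
(222,444,656): 222+444 > 656 → valid
(70,92,358): 70+92 ≤ 358 → not valid
(237,239,511): 237+239 ≤ 511 → not valid
(102,221,316): 102+221 > 316 → valid
(72,399,521): 72+399 ≤ 521 → not valid
2 of the 7 triples form a triangle.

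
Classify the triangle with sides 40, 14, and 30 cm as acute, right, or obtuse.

obtuse

Compare the square of the longest side to the sum of squares of the other two: 14² + 30² = 1096 < 1600 = 40².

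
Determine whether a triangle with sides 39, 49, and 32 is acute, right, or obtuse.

acute

Compare the square of the longest side to the sum of squares of the other two: 32² + 39² = 2545 > 2401 = 49².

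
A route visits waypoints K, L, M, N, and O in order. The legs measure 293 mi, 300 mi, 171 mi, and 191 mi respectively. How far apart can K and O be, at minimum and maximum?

0 ≤ KO ≤ 955 mi

The maximum is all hops collinear in one direction: 293 + 300 + 171 + 191 = 955.
The longest hop is 300; the others sum to 655. Since 300 ≤ 655, the path can fold back on itself completely, so the minimum distance is 0.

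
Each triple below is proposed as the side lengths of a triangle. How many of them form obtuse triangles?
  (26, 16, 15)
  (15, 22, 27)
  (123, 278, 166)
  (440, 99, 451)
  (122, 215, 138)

4

(26,16,15): 15²+16² = 481 < 676 = 26² → obtuse
(15,22,27): 15²+22² = 709 < 729 = 27² → obtuse
(123,278,166): 123²+166² = 42685 < 77284 = 278² → obtuse
(440,99,451): 99²+440² = 203401 = 451² → right
(122,215,138): 122²+138² = 33928 < 46225 = 215² → obtuse
4 of the 5 are obtuse.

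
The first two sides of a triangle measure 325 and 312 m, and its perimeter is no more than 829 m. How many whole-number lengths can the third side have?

179

Triangle inequality: 13 < x < 637. Perimeter ≤ 829 gives x ≤ 829 − 325 − 312 = 192.
So 13 < x ≤ 192; integers 14 through 192: 179 values.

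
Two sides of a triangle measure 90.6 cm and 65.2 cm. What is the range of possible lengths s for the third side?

25.4 < s < 155.8

By the triangle inequality, s must be less than 90.6 + 65.2 = 155.8 and greater than |90.6 − 65.2| = 25.4.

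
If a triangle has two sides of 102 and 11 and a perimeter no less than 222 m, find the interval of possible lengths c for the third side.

109 ≤ c < 113

Triangle inequality alone gives 91 < c < 113.
The perimeter condition gives c ≥ 222 − 102 − 11 = 109.
Intersecting the two: 109 ≤ c < 113.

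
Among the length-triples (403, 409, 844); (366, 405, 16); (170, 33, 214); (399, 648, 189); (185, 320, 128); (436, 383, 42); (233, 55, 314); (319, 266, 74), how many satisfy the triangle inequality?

(403,409,844): 403+409 ≤ 844 → not valid
(16,366,405): 16+366 ≤ 405 → not valid
(33,170,214): 33+170 ≤ 214 → not valid
(189,399,648): 189+399 ≤ 648 → not valid
(128,185,320): 128+185 ≤ 320 → not valid
(42,383,436): 42+383 ≤ 436 → not valid
(55,233,314): 55+233 ≤ 314 → not valid
(74,266,319): 74+266 > 319 → valid
1 of the 8 triples forms a triangle.

1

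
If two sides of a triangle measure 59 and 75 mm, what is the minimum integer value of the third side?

The third side must be strictly greater than |59 − 75| = 16.
The smallest integer above 16 is 17.

17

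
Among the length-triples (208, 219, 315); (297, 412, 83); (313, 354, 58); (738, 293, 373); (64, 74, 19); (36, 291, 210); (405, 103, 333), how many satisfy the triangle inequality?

(208,219,315): 208+219 > 315 → valid
(83,297,412): 83+297 ≤ 412 → not valid
(58,313,354): 58+313 > 354 → valid
(293,373,738): 293+373 ≤ 738 → not valid
(19,64,74): 19+64 > 74 → valid
(36,210,291): 36+210 ≤ 291 → not valid
(103,333,405): 103+333 > 405 → valid
4 of the 7 triples form a triangle.

4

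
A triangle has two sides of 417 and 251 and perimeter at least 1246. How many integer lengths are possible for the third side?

Triangle inequality: 166 < x < 668. Perimeter ≥ 1246 gives x ≥ 1246 − 417 − 251 = 578.
So 578 ≤ x < 668; integers 578 through 667: 90 values.

90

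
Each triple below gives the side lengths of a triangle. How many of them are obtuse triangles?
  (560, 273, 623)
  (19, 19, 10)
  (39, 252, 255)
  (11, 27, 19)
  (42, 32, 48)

1

(560,273,623): 273²+560² = 388129 = 623² → right
(19,19,10): 10²+19² = 461 > 361 = 19² → acute
(39,252,255): 39²+252² = 65025 = 255² → right
(11,27,19): 11²+19² = 482 < 729 = 27² → obtuse
(42,32,48): 32²+42² = 2788 > 2304 = 48² → acute
1 of the 5 is obtuse.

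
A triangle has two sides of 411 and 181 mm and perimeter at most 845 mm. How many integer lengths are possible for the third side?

Triangle inequality: 230 < x < 592. Perimeter ≤ 845 gives x ≤ 845 − 411 − 181 = 253.
So 230 < x ≤ 253; integers 231 through 253: 23 values.

23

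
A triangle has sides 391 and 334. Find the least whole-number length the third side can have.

The third side must be strictly greater than |391 − 334| = 57.
The smallest integer above 57 is 58.

58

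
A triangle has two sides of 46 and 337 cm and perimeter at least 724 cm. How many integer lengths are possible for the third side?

42

Triangle inequality: 291 < x < 383. Perimeter ≥ 724 gives x ≥ 724 − 46 − 337 = 341.
So 341 ≤ x < 383; integers 341 through 382: 42 values.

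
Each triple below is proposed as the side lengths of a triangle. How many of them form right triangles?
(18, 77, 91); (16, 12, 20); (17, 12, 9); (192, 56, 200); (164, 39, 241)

2

(18,77,91): 18²+77² = 6253 < 8281 = 91² → obtuse
(16,12,20): 12²+16² = 400 = 20² → right
(17,12,9): 9²+12² = 225 < 289 = 17² → obtuse
(192,56,200): 56²+192² = 40000 = 200² → right
(164,39,241): 39+164 ≤ 241, not a triangle
2 of the 5 are right.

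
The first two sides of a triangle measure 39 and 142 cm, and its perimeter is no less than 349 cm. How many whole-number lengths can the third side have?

Triangle inequality: 103 < x < 181. Perimeter ≥ 349 gives x ≥ 349 − 39 − 142 = 168.
So 168 ≤ x < 181; integers 168 through 180: 13 values.

13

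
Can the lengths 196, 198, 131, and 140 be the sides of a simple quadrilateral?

Yes

A quadrilateral exists iff every side is shorter than the sum of the others — equivalently, the longest side is less than the sum of the rest.
Longest side 198 < 467 (sum of the remaining 3), so yes.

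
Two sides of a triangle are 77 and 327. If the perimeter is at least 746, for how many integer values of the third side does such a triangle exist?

Triangle inequality: 250 < x < 404. Perimeter ≥ 746 gives x ≥ 746 − 77 − 327 = 342.
So 342 ≤ x < 404; integers 342 through 403: 62 values.

62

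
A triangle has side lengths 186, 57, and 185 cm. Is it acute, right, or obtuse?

Compare the square of the longest side to the sum of squares of the other two: 57² + 185² = 37474 > 34596 = 186².

acute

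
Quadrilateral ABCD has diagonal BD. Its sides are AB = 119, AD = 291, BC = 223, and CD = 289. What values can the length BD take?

From triangle ABD: |119 − 291| < BD < 119 + 291, i.e. 172 < BD < 410.
From triangle CBD: 66 < BD < 512.
Both must hold, so BD lies in the intersection.

172 < BD < 410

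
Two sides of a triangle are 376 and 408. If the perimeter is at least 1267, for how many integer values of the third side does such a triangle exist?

Triangle inequality: 32 < x < 784. Perimeter ≥ 1267 gives x ≥ 1267 − 376 − 408 = 483.
So 483 ≤ x < 784; integers 483 through 783: 301 values.

301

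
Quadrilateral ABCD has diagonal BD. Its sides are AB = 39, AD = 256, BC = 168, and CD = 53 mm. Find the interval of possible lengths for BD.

From triangle ABD: |39 − 256| < BD < 39 + 256, i.e. 217 < BD < 295.
From triangle CBD: 115 < BD < 221.
Both must hold, so BD lies in the intersection.

217 < BD < 221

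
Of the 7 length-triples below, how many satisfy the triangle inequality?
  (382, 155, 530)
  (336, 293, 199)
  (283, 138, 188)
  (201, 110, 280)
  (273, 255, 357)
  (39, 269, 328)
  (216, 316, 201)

(155,382,530): 155+382 > 530 → valid
(199,293,336): 199+293 > 336 → valid
(138,188,283): 138+188 > 283 → valid
(110,201,280): 110+201 > 280 → valid
(255,273,357): 255+273 > 357 → valid
(39,269,328): 39+269 ≤ 328 → not valid
(201,216,316): 201+216 > 316 → valid
6 of the 7 triples form a triangle.

6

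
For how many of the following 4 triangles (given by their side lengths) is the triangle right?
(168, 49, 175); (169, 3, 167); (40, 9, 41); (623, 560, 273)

3

(168,49,175): 49²+168² = 30625 = 175² → right
(169,3,167): 3²+167² = 27898 < 28561 = 169² → obtuse
(40,9,41): 9²+40² = 1681 = 41² → right
(623,560,273): 273²+560² = 388129 = 623² → right
3 of the 4 are right.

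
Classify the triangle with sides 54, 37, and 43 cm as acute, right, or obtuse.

acute

Compare the square of the longest side to the sum of squares of the other two: 37² + 43² = 3218 > 2916 = 54².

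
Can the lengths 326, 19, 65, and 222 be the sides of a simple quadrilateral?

No

For a quadrilateral, each side must be shorter than the sum of the others.
Here the longest side is 326, but the remaining 3 sides sum to only 306.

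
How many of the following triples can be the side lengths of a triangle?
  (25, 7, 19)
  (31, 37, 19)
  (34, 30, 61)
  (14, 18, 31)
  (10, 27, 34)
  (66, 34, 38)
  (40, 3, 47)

(7,19,25): 7+19 > 25 → valid
(19,31,37): 19+31 > 37 → valid
(30,34,61): 30+34 > 61 → valid
(14,18,31): 14+18 > 31 → valid
(10,27,34): 10+27 > 34 → valid
(34,38,66): 34+38 > 66 → valid
(3,40,47): 3+40 ≤ 47 → not valid
6 of the 7 triples form a triangle.

6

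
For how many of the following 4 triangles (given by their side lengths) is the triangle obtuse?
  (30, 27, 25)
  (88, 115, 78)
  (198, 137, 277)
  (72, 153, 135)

1

(30,27,25): 25²+27² = 1354 > 900 = 30² → acute
(88,115,78): 78²+88² = 13828 > 13225 = 115² → acute
(198,137,277): 137²+198² = 57973 < 76729 = 277² → obtuse
(72,153,135): 72²+135² = 23409 = 153² → right
1 of the 4 is obtuse.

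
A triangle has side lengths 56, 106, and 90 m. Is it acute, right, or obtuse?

Compare the square of the longest side to the sum of squares of the other two: 56² + 90² = 11236 = 106².

right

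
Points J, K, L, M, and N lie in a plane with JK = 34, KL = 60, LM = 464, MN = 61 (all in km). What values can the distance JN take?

The maximum is all hops collinear in one direction: 34 + 60 + 464 + 61 = 619.
The longest hop is 464; the others sum to 155. Folding the others back against it leaves at least 464 − 155 = 309.

309 ≤ JN ≤ 619 km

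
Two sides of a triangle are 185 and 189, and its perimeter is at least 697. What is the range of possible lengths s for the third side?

323 ≤ s < 374

Triangle inequality alone gives 4 < s < 374.
The perimeter condition gives s ≥ 697 − 185 − 189 = 323.
Intersecting the two: 323 ≤ s < 374.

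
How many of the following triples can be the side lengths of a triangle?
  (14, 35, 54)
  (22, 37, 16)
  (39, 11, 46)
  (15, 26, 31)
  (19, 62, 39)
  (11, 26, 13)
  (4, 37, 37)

(14,35,54): 14+35 ≤ 54 → not valid
(16,22,37): 16+22 > 37 → valid
(11,39,46): 11+39 > 46 → valid
(15,26,31): 15+26 > 31 → valid
(19,39,62): 19+39 ≤ 62 → not valid
(11,13,26): 11+13 ≤ 26 → not valid
(4,37,37): 4+37 > 37 → valid
4 of the 7 triples form a triangle.

4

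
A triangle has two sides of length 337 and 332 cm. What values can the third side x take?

By the triangle inequality, x must be less than 337 + 332 = 669 and greater than |337 − 332| = 5.

5 < x < 669 (cm)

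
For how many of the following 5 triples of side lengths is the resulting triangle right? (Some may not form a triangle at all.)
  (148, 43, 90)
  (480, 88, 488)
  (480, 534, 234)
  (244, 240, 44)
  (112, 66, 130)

4

(148,43,90): 43+90 ≤ 148, not a triangle
(480,88,488): 88²+480² = 238144 = 488² → right
(480,534,234): 234²+480² = 285156 = 534² → right
(244,240,44): 44²+240² = 59536 = 244² → right
(112,66,130): 66²+112² = 16900 = 130² → right
4 of the 5 are right.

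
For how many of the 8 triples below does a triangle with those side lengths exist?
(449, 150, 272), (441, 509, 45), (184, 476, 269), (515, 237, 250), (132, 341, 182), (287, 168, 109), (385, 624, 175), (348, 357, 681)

1

(150,272,449): 150+272 ≤ 449 → not valid
(45,441,509): 45+441 ≤ 509 → not valid
(184,269,476): 184+269 ≤ 476 → not valid
(237,250,515): 237+250 ≤ 515 → not valid
(132,182,341): 132+182 ≤ 341 → not valid
(109,168,287): 109+168 ≤ 287 → not valid
(175,385,624): 175+385 ≤ 624 → not valid
(348,357,681): 348+357 > 681 → valid
1 of the 8 triples forms a triangle.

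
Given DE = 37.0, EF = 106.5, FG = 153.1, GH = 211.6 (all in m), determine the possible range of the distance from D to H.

0 ≤ DH ≤ 508.2 m

The maximum is all hops collinear in one direction: 37.0 + 106.5 + 153.1 + 211.6 = 508.2.
The longest hop is 211.6; the others sum to 296.6. Since 211.6 ≤ 296.6, the path can fold back on itself completely, so the minimum distance is 0.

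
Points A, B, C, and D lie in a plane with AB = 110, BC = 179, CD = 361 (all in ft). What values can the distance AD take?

The maximum is all hops collinear in one direction: 110 + 179 + 361 = 650.
The longest hop is 361; the others sum to 289. Folding the others back against it leaves at least 361 − 289 = 72.

72 ≤ AD ≤ 650 ft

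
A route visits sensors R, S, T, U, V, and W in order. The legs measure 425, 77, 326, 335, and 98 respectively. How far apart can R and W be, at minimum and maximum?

The maximum is all hops collinear in one direction: 425 + 77 + 326 + 335 + 98 = 1261.
The longest hop is 425; the others sum to 836. Since 425 ≤ 836, the path can fold back on itself completely, so the minimum distance is 0.

0 ≤ RW ≤ 1261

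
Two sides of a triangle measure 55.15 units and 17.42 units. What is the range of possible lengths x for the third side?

By the triangle inequality, x must be less than 55.15 + 17.42 = 72.57 and greater than |55.15 − 17.42| = 37.73.

37.73 < x < 72.57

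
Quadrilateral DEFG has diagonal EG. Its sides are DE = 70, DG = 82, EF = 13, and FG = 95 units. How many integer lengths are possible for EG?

From triangle DEG: 12 < EG < 152.
From triangle FEG: 82 < EG < 108.
Intersection: 82 < EG < 108, so integers 83 through 107: 25 values.

25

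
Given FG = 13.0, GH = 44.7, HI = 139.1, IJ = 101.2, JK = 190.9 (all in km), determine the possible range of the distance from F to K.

0 ≤ FK ≤ 488.9 km

The maximum is all hops collinear in one direction: 13.0 + 44.7 + 139.1 + 101.2 + 190.9 = 488.9.
The longest hop is 190.9; the others sum to 298.0. Since 190.9 ≤ 298.0, the path can fold back on itself completely, so the minimum distance is 0.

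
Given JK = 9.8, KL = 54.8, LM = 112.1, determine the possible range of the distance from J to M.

The maximum is all hops collinear in one direction: 9.8 + 54.8 + 112.1 = 176.7.
The longest hop is 112.1; the others sum to 64.6. Folding the others back against it leaves at least 112.1 − 64.6 = 47.5.

47.5 ≤ JM ≤ 176.7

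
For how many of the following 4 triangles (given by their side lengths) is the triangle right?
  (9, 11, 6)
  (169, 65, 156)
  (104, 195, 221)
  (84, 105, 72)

(9,11,6): 6²+9² = 117 < 121 = 11² → obtuse
(169,65,156): 65²+156² = 28561 = 169² → right
(104,195,221): 104²+195² = 48841 = 221² → right
(84,105,72): 72²+84² = 12240 > 11025 = 105² → acute
2 of the 4 are right.

2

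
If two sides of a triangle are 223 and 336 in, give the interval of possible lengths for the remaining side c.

By the triangle inequality, c must be less than 223 + 336 = 559 and greater than |223 − 336| = 113.

113 < c < 559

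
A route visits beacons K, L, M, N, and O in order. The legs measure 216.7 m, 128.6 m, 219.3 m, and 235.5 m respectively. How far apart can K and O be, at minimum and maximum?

The maximum is all hops collinear in one direction: 216.7 + 128.6 + 219.3 + 235.5 = 800.1.
The longest hop is 235.5; the others sum to 564.6. Since 235.5 ≤ 564.6, the path can fold back on itself completely, so the minimum distance is 0.

0 ≤ KO ≤ 800.1 m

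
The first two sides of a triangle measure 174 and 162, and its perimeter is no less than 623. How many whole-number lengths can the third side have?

49

Triangle inequality: 12 < x < 336. Perimeter ≥ 623 gives x ≥ 623 − 174 − 162 = 287.
So 287 ≤ x < 336; integers 287 through 335: 49 values.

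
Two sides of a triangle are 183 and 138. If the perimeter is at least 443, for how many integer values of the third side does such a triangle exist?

199

Triangle inequality: 45 < x < 321. Perimeter ≥ 443 gives x ≥ 443 − 183 − 138 = 122.
So 122 ≤ x < 321; integers 122 through 320: 199 values.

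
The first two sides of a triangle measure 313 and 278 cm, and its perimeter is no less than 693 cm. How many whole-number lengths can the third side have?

Triangle inequality: 35 < x < 591. Perimeter ≥ 693 gives x ≥ 693 − 313 − 278 = 102.
So 102 ≤ x < 591; integers 102 through 590: 489 values.

489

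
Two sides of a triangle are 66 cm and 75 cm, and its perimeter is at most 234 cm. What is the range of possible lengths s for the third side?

9 < s ≤ 93

Triangle inequality alone gives 9 < s < 141.
The perimeter condition gives s ≤ 234 − 66 − 75 = 93.
Intersecting the two: 9 < s ≤ 93.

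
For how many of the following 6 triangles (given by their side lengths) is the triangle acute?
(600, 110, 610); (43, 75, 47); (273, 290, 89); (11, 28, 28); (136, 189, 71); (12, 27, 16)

(600,110,610): 110²+600² = 372100 = 610² → right
(43,75,47): 43²+47² = 4058 < 5625 = 75² → obtuse
(273,290,89): 89²+273² = 82450 < 84100 = 290² → obtuse
(11,28,28): 11²+28² = 905 > 784 = 28² → acute
(136,189,71): 71²+136² = 23537 < 35721 = 189² → obtuse
(12,27,16): 12²+16² = 400 < 729 = 27² → obtuse
1 of the 6 is acute.

1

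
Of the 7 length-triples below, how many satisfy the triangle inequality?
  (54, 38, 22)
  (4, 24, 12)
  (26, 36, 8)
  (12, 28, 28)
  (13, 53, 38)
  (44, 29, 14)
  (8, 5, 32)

(22,38,54): 22+38 > 54 → valid
(4,12,24): 4+12 ≤ 24 → not valid
(8,26,36): 8+26 ≤ 36 → not valid
(12,28,28): 12+28 > 28 → valid
(13,38,53): 13+38 ≤ 53 → not valid
(14,29,44): 14+29 ≤ 44 → not valid
(5,8,32): 5+8 ≤ 32 → not valid
2 of the 7 triples form a triangle.

2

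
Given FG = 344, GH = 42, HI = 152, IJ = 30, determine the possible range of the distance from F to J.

The maximum is all hops collinear in one direction: 344 + 42 + 152 + 30 = 568.
The longest hop is 344; the others sum to 224. Folding the others back against it leaves at least 344 − 224 = 120.

120 ≤ FJ ≤ 568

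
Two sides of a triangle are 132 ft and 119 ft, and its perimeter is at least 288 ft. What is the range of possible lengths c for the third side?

37 ≤ c < 251

Triangle inequality alone gives 13 < c < 251.
The perimeter condition gives c ≥ 288 − 132 − 119 = 37.
Intersecting the two: 37 ≤ c < 251.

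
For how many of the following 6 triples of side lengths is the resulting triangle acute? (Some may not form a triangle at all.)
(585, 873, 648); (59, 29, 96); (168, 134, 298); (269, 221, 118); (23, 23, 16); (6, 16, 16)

2

(585,873,648): 585²+648² = 762129 = 873² → right
(59,29,96): 29+59 ≤ 96, not a triangle
(168,134,298): 134²+168² = 46180 < 88804 = 298² → obtuse
(269,221,118): 118²+221² = 62765 < 72361 = 269² → obtuse
(23,23,16): 16²+23² = 785 > 529 = 23² → acute
(6,16,16): 6²+16² = 292 > 256 = 16² → acute
2 of the 6 are acute.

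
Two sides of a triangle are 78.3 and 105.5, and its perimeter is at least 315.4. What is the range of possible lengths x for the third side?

Triangle inequality alone gives 27.2 < x < 183.8.
The perimeter condition gives x ≥ 315.4 − 78.3 − 105.5 = 131.6.
Intersecting the two: 131.6 ≤ x < 183.8.

131.6 ≤ x < 183.8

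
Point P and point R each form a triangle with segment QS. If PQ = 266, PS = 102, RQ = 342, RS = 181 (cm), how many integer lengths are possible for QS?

203

From triangle PQS: 164 < QS < 368.
From triangle RQS: 161 < QS < 523.
Intersection: 164 < QS < 368, so integers 165 through 367: 203 values.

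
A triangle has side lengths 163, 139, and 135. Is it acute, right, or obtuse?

Compare the square of the longest side to the sum of squares of the other two: 135² + 139² = 37546 > 26569 = 163².

acute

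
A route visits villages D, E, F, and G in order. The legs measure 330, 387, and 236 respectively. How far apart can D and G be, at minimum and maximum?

The maximum is all hops collinear in one direction: 330 + 387 + 236 = 953.
The longest hop is 387; the others sum to 566. Since 387 ≤ 566, the path can fold back on itself completely, so the minimum distance is 0.

0 ≤ DG ≤ 953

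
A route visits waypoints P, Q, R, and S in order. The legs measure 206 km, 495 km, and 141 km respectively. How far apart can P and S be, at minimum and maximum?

148 ≤ PS ≤ 842 km

The maximum is all hops collinear in one direction: 206 + 495 + 141 = 842.
The longest hop is 495; the others sum to 347. Folding the others back against it leaves at least 495 − 347 = 148.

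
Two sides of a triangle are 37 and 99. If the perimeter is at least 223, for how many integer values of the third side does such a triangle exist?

Triangle inequality: 62 < x < 136. Perimeter ≥ 223 gives x ≥ 223 − 37 − 99 = 87.
So 87 ≤ x < 136; integers 87 through 135: 49 values.

49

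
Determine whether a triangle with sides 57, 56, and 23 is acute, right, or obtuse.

acute

Compare the square of the longest side to the sum of squares of the other two: 23² + 56² = 3665 > 3249 = 57².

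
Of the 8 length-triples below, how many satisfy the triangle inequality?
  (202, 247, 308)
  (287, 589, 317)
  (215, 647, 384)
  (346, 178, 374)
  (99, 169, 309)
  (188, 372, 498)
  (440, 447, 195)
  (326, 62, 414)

(202,247,308): 202+247 > 308 → valid
(287,317,589): 287+317 > 589 → valid
(215,384,647): 215+384 ≤ 647 → not valid
(178,346,374): 178+346 > 374 → valid
(99,169,309): 99+169 ≤ 309 → not valid
(188,372,498): 188+372 > 498 → valid
(195,440,447): 195+440 > 447 → valid
(62,326,414): 62+326 ≤ 414 → not valid
5 of the 8 triples form a triangle.

5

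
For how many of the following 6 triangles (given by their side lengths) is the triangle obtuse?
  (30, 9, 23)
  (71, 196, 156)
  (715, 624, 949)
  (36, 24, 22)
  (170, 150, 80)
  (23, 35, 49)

4

(30,9,23): 9²+23² = 610 < 900 = 30² → obtuse
(71,196,156): 71²+156² = 29377 < 38416 = 196² → obtuse
(715,624,949): 624²+715² = 900601 = 949² → right
(36,24,22): 22²+24² = 1060 < 1296 = 36² → obtuse
(170,150,80): 80²+150² = 28900 = 170² → right
(23,35,49): 23²+35² = 1754 < 2401 = 49² → obtuse
4 of the 6 are obtuse.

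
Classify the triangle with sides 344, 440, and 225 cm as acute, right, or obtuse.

Compare the square of the longest side to the sum of squares of the other two: 225² + 344² = 168961 < 193600 = 440².

obtuse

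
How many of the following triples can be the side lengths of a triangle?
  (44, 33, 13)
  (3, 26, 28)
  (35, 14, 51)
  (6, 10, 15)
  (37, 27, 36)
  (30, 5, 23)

(13,33,44): 13+33 > 44 → valid
(3,26,28): 3+26 > 28 → valid
(14,35,51): 14+35 ≤ 51 → not valid
(6,10,15): 6+10 > 15 → valid
(27,36,37): 27+36 > 37 → valid
(5,23,30): 5+23 ≤ 30 → not valid
4 of the 6 triples form a triangle.

4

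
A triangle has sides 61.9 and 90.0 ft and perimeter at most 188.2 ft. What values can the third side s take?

28.1 < s ≤ 36.3

Triangle inequality alone gives 28.1 < s < 151.9.
The perimeter condition gives s ≤ 188.2 − 61.9 − 90.0 = 36.3.
Intersecting the two: 28.1 < s ≤ 36.3.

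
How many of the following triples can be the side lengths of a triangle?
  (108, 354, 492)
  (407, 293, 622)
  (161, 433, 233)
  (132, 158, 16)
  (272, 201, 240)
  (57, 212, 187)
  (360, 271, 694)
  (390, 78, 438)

4

(108,354,492): 108+354 ≤ 492 → not valid
(293,407,622): 293+407 > 622 → valid
(161,233,433): 161+233 ≤ 433 → not valid
(16,132,158): 16+132 ≤ 158 → not valid
(201,240,272): 201+240 > 272 → valid
(57,187,212): 57+187 > 212 → valid
(271,360,694): 271+360 ≤ 694 → not valid
(78,390,438): 78+390 > 438 → valid
4 of the 8 triples form a triangle.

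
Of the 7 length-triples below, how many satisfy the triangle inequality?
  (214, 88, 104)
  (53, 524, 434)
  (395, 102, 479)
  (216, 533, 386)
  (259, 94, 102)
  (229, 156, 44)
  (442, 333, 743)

(88,104,214): 88+104 ≤ 214 → not valid
(53,434,524): 53+434 ≤ 524 → not valid
(102,395,479): 102+395 > 479 → valid
(216,386,533): 216+386 > 533 → valid
(94,102,259): 94+102 ≤ 259 → not valid
(44,156,229): 44+156 ≤ 229 → not valid
(333,442,743): 333+442 > 743 → valid
3 of the 7 triples form a triangle.

3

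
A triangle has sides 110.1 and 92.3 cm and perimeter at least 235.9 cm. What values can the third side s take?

Triangle inequality alone gives 17.8 < s < 202.4.
The perimeter condition gives s ≥ 235.9 − 110.1 − 92.3 = 33.5.
Intersecting the two: 33.5 ≤ s < 202.4.

33.5 ≤ s < 202.4 cm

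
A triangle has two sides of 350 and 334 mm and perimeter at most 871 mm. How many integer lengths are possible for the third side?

Triangle inequality: 16 < x < 684. Perimeter ≤ 871 gives x ≤ 871 − 350 − 334 = 187.
So 16 < x ≤ 187; integers 17 through 187: 171 values.

171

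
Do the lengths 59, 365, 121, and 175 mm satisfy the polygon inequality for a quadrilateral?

For a quadrilateral, each side must be shorter than the sum of the others.
Here the longest side is 365, but the remaining 3 sides sum to only 355.

No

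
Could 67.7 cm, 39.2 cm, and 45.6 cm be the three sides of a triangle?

The longest side is 67.7, and the other two sum to 84.8.
Since 84.8 > 67.7, the triangle inequality holds.

Yes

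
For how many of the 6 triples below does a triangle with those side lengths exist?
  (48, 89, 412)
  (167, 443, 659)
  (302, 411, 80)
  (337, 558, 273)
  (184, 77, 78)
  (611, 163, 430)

(48,89,412): 48+89 ≤ 412 → not valid
(167,443,659): 167+443 ≤ 659 → not valid
(80,302,411): 80+302 ≤ 411 → not valid
(273,337,558): 273+337 > 558 → valid
(77,78,184): 77+78 ≤ 184 → not valid
(163,430,611): 163+430 ≤ 611 → not valid
1 of the 6 triples forms a triangle.

1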